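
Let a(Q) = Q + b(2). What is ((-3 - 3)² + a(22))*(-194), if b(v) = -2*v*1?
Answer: -10476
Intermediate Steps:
b(v) = -2*v
a(Q) = -4 + Q (a(Q) = Q - 2*2 = Q - 4 = -4 + Q)
((-3 - 3)² + a(22))*(-194) = ((-3 - 3)² + (-4 + 22))*(-194) = ((-6)² + 18)*(-194) = (36 + 18)*(-194) = 54*(-194) = -10476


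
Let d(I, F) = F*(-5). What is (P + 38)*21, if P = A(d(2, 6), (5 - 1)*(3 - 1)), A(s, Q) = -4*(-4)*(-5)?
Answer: -882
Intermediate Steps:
d(I, F) = -5*F
A(s, Q) = -80 (A(s, Q) = 16*(-5) = -80)
P = -80
(P + 38)*21 = (-80 + 38)*21 = -42*21 = -882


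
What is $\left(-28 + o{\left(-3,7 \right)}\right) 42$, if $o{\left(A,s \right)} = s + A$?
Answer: $-1008$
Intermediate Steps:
$o{\left(A,s \right)} = A + s$
$\left(-28 + o{\left(-3,7 \right)}\right) 42 = \left(-28 + \left(-3 + 7\right)\right) 42 = \left(-28 + 4\right) 42 = \left(-24\right) 42 = -1008$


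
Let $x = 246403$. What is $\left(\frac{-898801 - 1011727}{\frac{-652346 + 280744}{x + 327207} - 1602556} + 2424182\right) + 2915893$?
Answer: $\frac{129179607612525085}{24190592599} \approx 5.3401 \cdot 10^{6}$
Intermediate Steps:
$\left(\frac{-898801 - 1011727}{\frac{-652346 + 280744}{x + 327207} - 1602556} + 2424182\right) + 2915893 = \left(\frac{-898801 - 1011727}{\frac{-652346 + 280744}{246403 + 327207} - 1602556} + 2424182\right) + 2915893 = \left(- \frac{1910528}{- \frac{371602}{573610} - 1602556} + 2424182\right) + 2915893 = \left(- \frac{1910528}{\left(-371602\right) \frac{1}{573610} - 1602556} + 2424182\right) + 2915893 = \left(- \frac{1910528}{- \frac{9779}{15095} - 1602556} + 2424182\right) + 2915893 = \left(- \frac{1910528}{- \frac{24190592599}{15095}} + 2424182\right) + 2915893 = \left(\left(-1910528\right) \left(- \frac{15095}{24190592599}\right) + 2424182\right) + 2915893 = \left(\frac{28839420160}{24190592599} + 2424182\right) + 2915893 = \frac{58642427987249178}{24190592599} + 2915893 = \frac{129179607612525085}{24190592599}$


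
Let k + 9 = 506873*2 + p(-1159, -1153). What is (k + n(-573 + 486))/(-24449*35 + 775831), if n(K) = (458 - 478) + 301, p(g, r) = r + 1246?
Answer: -16097/1268 ≈ -12.695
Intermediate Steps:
p(g, r) = 1246 + r
n(K) = 281 (n(K) = -20 + 301 = 281)
k = 1013830 (k = -9 + (506873*2 + (1246 - 1153)) = -9 + (1013746 + 93) = -9 + 1013839 = 1013830)
(k + n(-573 + 486))/(-24449*35 + 775831) = (1013830 + 281)/(-24449*35 + 775831) = 1014111/(-855715 + 775831) = 1014111/(-79884) = 1014111*(-1/79884) = -16097/1268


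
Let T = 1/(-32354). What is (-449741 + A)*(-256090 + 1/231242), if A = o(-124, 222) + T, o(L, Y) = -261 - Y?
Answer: 123230417636667707909/1068800524 ≈ 1.1530e+11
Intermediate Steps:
T = -1/32354 ≈ -3.0908e-5
A = -15626983/32354 (A = (-261 - 1*222) - 1/32354 = (-261 - 222) - 1/32354 = -483 - 1/32354 = -15626983/32354 ≈ -483.00)
(-449741 + A)*(-256090 + 1/231242) = (-449741 - 15626983/32354)*(-256090 + 1/231242) = -14566547297*(-256090 + 1/231242)/32354 = -14566547297/32354*(-59218763779/231242) = 123230417636667707909/1068800524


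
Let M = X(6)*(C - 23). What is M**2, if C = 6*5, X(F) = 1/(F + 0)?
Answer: 49/36 ≈ 1.3611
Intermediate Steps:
X(F) = 1/F
C = 30
M = 7/6 (M = (30 - 23)/6 = (1/6)*7 = 7/6 ≈ 1.1667)
M**2 = (7/6)**2 = 49/36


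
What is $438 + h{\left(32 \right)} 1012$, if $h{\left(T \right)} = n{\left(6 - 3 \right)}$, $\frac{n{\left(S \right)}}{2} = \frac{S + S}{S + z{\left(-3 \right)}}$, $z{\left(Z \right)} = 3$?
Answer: $2462$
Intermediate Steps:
$n{\left(S \right)} = \frac{4 S}{3 + S}$ ($n{\left(S \right)} = 2 \frac{S + S}{S + 3} = 2 \frac{2 S}{3 + S} = \frac{4 S}{3 + S}$)
$h{\left(T \right)} = 2$ ($h{\left(T \right)} = \frac{4 \left(6 - 3\right)}{3 + \left(6 - 3\right)} = 4 \cdot 3 \frac{1}{3 + 3} = 4 \cdot 3 \cdot \frac{1}{6} = 2$)
$438 + h{\left(32 \right)} 1012 = 438 + 2 \cdot 1012 = 438 + 2024 = 2462$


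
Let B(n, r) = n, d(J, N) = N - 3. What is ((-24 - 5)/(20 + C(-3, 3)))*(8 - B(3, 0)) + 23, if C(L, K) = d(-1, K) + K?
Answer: 384/23 ≈ 16.696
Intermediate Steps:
d(J, N) = -3 + N
C(L, K) = -3 + 2*K (C(L, K) = (-3 + K) + K = -3 + 2*K)
((-24 - 5)/(20 + C(-3, 3)))*(8 - B(3, 0)) + 23 = ((-24 - 5)/(20 + (-3 + 2*3)))*(8 - 1*3) + 23 = (-29/(20 + (-3 + 6)))*(8 - 3) + 23 = -29/(20 + 3)*5 + 23 = -29/23*5 + 23 = -145/23 + 23 = 384/23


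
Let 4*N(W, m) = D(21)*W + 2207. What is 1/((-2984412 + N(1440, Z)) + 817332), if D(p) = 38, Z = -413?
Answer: -4/8611393 ≈ -4.6450e-7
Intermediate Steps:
N(W, m) = 2207/4 + 19*W/2 (N(W, m) = (38*W + 2207)/4 = (2207 + 38*W)/4 = 2207/4 + 19*W/2)
1/((-2984412 + N(1440, Z)) + 817332) = 1/((-2984412 + (2207/4 + (19/2)*1440)) + 817332) = 1/((-2984412 + (2207/4 + 13680)) + 817332) = 1/((-2984412 + 56927/4) + 817332) = 1/(-11880721/4 + 817332) = 1/(-8611393/4) = -4/8611393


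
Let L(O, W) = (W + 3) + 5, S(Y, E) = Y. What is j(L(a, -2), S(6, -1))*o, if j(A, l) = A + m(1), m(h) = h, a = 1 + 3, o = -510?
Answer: -3570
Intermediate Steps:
a = 4
L(O, W) = 8 + W (L(O, W) = (3 + W) + 5 = 8 + W)
j(A, l) = 1 + A (j(A, l) = A + 1 = 1 + A)
j(L(a, -2), S(6, -1))*o = (1 + (8 - 2))*(-510) = (1 + 6)*(-510) = 7*(-510) = -3570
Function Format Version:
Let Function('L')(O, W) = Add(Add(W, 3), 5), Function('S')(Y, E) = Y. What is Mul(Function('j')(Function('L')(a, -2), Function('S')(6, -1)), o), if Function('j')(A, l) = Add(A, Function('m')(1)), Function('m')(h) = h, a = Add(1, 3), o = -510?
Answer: -3570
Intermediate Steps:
a = 4
Function('L')(O, W) = Add(8, W) (Function('L')(O, W) = Add(Add(3, W), 5) = Add(8, W))
Function('j')(A, l) = Add(1, A) (Function('j')(A, l) = Add(A, 1) = Add(1, A))
Mul(Function('j')(Function('L')(a, -2), Function('S')(6, -1)), o) = Mul(Add(1, Add(8, -2)), -510) = Mul(Add(1, 6), -510) = Mul(7, -510) = -3570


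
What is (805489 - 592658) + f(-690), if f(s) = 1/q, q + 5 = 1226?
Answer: 259866652/1221 ≈ 2.1283e+5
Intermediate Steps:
q = 1221 (q = -5 + 1226 = 1221)
f(s) = 1/1221
(805489 - 592658) + f(-690) = (805489 - 592658) + 1/1221 = 212831 + 1/1221 = 259866652/1221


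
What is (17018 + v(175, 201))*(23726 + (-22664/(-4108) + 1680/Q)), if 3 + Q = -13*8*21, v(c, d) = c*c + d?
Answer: 31482784222544/27729 ≈ 1.1354e+9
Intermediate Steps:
v(c, d) = d + c² (v(c, d) = c² + d = d + c²)
Q = -2187 (Q = -3 - 13*8*21 = -3 - 104*21 = -3 - 2184 = -2187)
(17018 + v(175, 201))*(23726 + (-22664/(-4108) + 1680/Q)) = (17018 + (201 + 175²))*(23726 + (-22664/(-4108) + 1680/(-2187))) = (17018 + (201 + 30625))*(23726 + (-22664*(-1/4108) + 1680*(-1/2187))) = (17018 + 30826)*(23726 + (5666/1027 - 560/729)) = 47844*(23726 + 3555394/748683) = 47844*(17766808252/748683) = 31482784222544/27729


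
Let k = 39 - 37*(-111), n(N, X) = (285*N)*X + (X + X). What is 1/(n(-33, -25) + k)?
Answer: 1/239221 ≈ 4.1802e-6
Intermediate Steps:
n(N, X) = 2*X + 285*N*X (n(N, X) = 285*N*X + 2*X = 2*X + 285*N*X)
k = 4146 (k = 39 + 4107 = 4146)
1/(n(-33, -25) + k) = 1/(-25*(2 + 285*(-33)) + 4146) = 1/(-25*(2 - 9405) + 4146) = 1/(-25*(-9403) + 4146) = 1/(235075 + 4146) = 1/239221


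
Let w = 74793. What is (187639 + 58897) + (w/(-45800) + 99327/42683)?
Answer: 481949997617381/1954881400 ≈ 2.4654e+5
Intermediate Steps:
(187639 + 58897) + (w/(-45800) + 99327/42683) = (187639 + 58897) + (74793/(-45800) + 99327/42683) = 246536 + (74793*(-1/45800) + 99327*(1/42683)) = 246536 + (-74793/45800 + 99327/42683) = 246536 + 1356786981/1954881400 = 481949997617381/1954881400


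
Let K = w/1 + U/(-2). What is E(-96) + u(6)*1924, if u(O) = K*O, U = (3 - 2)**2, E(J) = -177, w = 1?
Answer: 5595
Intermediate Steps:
U = 1 (U = 1**2 = 1)
K = 1/2 (K = 1/1 + 1/(-2) = 1*1 + 1*(-1/2) = 1 - 1/2 = 1/2 ≈ 0.50000)
u(O) = O/2
E(-96) + u(6)*1924 = -177 + ((1/2)*6)*1924 = -177 + 3*1924 = -177 + 5772 = 5595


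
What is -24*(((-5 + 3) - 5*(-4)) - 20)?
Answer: 48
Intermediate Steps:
-24*(((-5 + 3) - 5*(-4)) - 20) = -24*((-2 + 20) - 20) = -24*(18 - 20) = -24*(-2) = 48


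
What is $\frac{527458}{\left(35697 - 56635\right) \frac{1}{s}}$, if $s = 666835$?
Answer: $- \frac{175863727715}{10469} \approx -1.6799 \cdot 10^{7}$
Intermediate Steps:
$\frac{527458}{\left(35697 - 56635\right) \frac{1}{s}} = \frac{527458}{\left(35697 - 56635\right) \frac{1}{666835}} = \frac{527458}{\left(-20938\right) \frac{1}{666835}} = \frac{527458}{- \frac{20938}{666835}} = 527458 \left(- \frac{666835}{20938}\right) = - \frac{175863727715}{10469}$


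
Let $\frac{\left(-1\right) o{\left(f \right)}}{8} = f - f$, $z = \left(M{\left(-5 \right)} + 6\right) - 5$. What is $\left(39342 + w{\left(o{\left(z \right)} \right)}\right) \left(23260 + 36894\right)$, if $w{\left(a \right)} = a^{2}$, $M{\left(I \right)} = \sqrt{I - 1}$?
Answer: $2366578668$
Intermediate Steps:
$M{\left(I \right)} = \sqrt{-1 + I}$
$z = 1 + i \sqrt{6}$ ($z = \left(\sqrt{-1 - 5} + 6\right) - 5 = \left(\sqrt{-6} + 6\right) - 5 = \left(i \sqrt{6} + 6\right) - 5 = \left(6 + i \sqrt{6}\right) - 5 = 1 + i \sqrt{6} \approx 1.0 + 2.4495 i$)
$o{\left(f \right)} = 0$ ($o{\left(f \right)} = - 8 \left(f - f\right) = \left(-8\right) 0 = 0$)
$\left(39342 + w{\left(o{\left(z \right)} \right)}\right) \left(23260 + 36894\right) = \left(39342 + 0^{2}\right) \left(23260 + 36894\right) = \left(39342 + 0\right) 60154 = 39342 \cdot 60154 = 2366578668$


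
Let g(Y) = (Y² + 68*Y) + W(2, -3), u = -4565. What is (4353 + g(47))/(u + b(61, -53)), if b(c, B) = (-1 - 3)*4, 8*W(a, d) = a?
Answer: -4337/2036 ≈ -2.1302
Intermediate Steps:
W(a, d) = a/8
g(Y) = ¼ + Y² + 68*Y (g(Y) = (Y² + 68*Y) + (⅛)*2 = (Y² + 68*Y) + ¼ = ¼ + Y² + 68*Y)
b(c, B) = -16 (b(c, B) = -4*4 = -16)
(4353 + g(47))/(u + b(61, -53)) = (4353 + (¼ + 47² + 68*47))/(-4565 - 16) = (4353 + (¼ + 2209 + 3196))/(-4581) = (4353 + 21621/4)*(-1/4581) = (39033/4)*(-1/4581) = -4337/2036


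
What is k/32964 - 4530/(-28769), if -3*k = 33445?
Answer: -514198445/2845023948 ≈ -0.18074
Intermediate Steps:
k = -33445/3 (k = -1/3*33445 = -33445/3 ≈ -11148.)
k/32964 - 4530/(-28769) = -33445/3/32964 - 4530/(-28769) = -33445/3*1/32964 - 4530*(-1/28769) = -33445/98892 + 4530/28769 = -514198445/2845023948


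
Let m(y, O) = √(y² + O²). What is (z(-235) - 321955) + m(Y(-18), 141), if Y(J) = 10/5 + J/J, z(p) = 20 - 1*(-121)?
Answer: -321814 + 3*√2210 ≈ -3.2167e+5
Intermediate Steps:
z(p) = 141 (z(p) = 20 + 121 = 141)
Y(J) = 3 (Y(J) = 10*(⅕) + 1 = 2 + 1 = 3)
m(y, O) = √(O² + y²)
(z(-235) - 321955) + m(Y(-18), 141) = (141 - 321955) + √(141² + 3²) = -321814 + √(19881 + 9) = -321814 + √19890 = -321814 + 3*√2210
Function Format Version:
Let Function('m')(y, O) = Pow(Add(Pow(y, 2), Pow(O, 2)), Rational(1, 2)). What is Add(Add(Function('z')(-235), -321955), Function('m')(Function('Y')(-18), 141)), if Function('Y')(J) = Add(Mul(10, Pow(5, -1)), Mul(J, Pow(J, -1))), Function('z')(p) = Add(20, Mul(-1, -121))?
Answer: Add(-321814, Mul(3, Pow(2210, Rational(1, 2)))) ≈ -3.2167e+5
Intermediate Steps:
Function('z')(p) = 141 (Function('z')(p) = Add(20, 121) = 141)
Function('Y')(J) = 3 (Function('Y')(J) = Add(Mul(10, Rational(1, 5)), 1) = Add(2, 1) = 3)
Function('m')(y, O) = Pow(Add(Pow(O, 2), Pow(y, 2)), Rational(1, 2))
Add(Add(Function('z')(-235), -321955), Function('m')(Function('Y')(-18), 141)) = Add(Add(141, -321955), Pow(Add(Pow(141, 2), Pow(3, 2)), Rational(1, 2))) = Add(-321814, Pow(Add(19881, 9), Rational(1, 2))) = Add(-321814, Pow(19890, Rational(1, 2))) = Add(-321814, Mul(3, Pow(2210, Rational(1, 2))))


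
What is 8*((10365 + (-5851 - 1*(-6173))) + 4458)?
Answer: 121160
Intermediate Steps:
8*((10365 + (-5851 - 1*(-6173))) + 4458) = 8*((10365 + (-5851 + 6173)) + 4458) = 8*((10365 + 322) + 4458) = 8*(10687 + 4458) = 8*15145 = 121160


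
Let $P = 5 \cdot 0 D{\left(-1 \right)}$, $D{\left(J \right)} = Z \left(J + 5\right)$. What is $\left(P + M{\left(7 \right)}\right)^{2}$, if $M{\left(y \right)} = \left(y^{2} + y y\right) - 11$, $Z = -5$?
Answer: $7569$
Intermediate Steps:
$M{\left(y \right)} = -11 + 2 y^{2}$ ($M{\left(y \right)} = \left(y^{2} + y^{2}\right) - 11 = 2 y^{2} - 11 = -11 + 2 y^{2}$)
$D{\left(J \right)} = -25 - 5 J$ ($D{\left(J \right)} = - 5 \left(J + 5\right) = - 5 \left(5 + J\right) = -25 - 5 J$)
$P = 0$ ($P = 5 \cdot 0 \left(-25 - -5\right) = 0 \left(-25 + 5\right) = 0 \left(-20\right) = 0$)
$\left(P + M{\left(7 \right)}\right)^{2} = \left(0 - \left(11 - 2 \cdot 7^{2}\right)\right)^{2} = \left(0 + \left(-11 + 2 \cdot 49\right)\right)^{2} = \left(0 + \left(-11 + 98\right)\right)^{2} = \left(0 + 87\right)^{2} = 87^{2} = 7569$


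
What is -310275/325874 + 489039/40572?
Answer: 24462769631/2203559988 ≈ 11.101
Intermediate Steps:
-310275/325874 + 489039/40572 = -310275*1/325874 + 489039*(1/40572) = -310275/325874 + 163013/13524 = 24462769631/2203559988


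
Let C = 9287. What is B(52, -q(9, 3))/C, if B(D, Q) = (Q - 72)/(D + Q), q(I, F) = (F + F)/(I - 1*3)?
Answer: -73/473637 ≈ -0.00015413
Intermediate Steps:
q(I, F) = 2*F/(-3 + I) (q(I, F) = (2*F)/(I - 3) = (2*F)/(-3 + I) = 2*F/(-3 + I))
B(D, Q) = (-72 + Q)/(D + Q)
B(52, -q(9, 3))/C = ((-72 - 2*3/(-3 + 9))/(52 - 2*3/(-3 + 9)))/9287 = ((-72 - 2*3/6)/(52 - 2*3/6))*(1/9287) = ((-72 - 1*1)/(52 - 1*1))*(1/9287) = ((-72 - 1)/(52 - 1))*(1/9287) = (-73/51)*(1/9287) = ((1/51)*(-73))*(1/9287) = -73/51*1/9287 = -73/473637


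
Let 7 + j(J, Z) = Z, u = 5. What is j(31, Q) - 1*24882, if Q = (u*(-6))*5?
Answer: -25039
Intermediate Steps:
Q = -150 (Q = (5*(-6))*5 = -30*5 = -150)
j(J, Z) = -7 + Z
j(31, Q) - 1*24882 = (-7 - 150) - 1*24882 = -157 - 24882 = -25039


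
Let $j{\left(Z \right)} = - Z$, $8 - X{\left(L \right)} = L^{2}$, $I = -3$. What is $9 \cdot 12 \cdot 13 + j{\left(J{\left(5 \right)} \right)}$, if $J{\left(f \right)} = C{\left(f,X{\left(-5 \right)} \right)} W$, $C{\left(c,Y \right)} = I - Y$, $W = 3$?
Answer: $1362$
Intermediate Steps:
$X{\left(L \right)} = 8 - L^{2}$
$C{\left(c,Y \right)} = -3 - Y$
$J{\left(f \right)} = 42$ ($J{\left(f \right)} = \left(-3 - \left(8 - \left(-5\right)^{2}\right)\right) 3 = \left(-3 - \left(8 - 25\right)\right) 3 = \left(-3 - -17\right) 3 = \left(-3 + 17\right) 3 = 14 \cdot 3 = 42$)
$9 \cdot 12 \cdot 13 + j{\left(J{\left(5 \right)} \right)} = 9 \cdot 12 \cdot 13 - 42 = 108 \cdot 13 - 42 = 1404 - 42 = 1362$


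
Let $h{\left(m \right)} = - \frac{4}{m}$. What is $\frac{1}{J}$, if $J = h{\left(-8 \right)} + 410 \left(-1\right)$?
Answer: $- \frac{2}{819} \approx -0.002442$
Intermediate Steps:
$J = - \frac{819}{2}$ ($J = - \frac{4}{-8} + 410 \left(-1\right) = \left(-4\right) \left(- \frac{1}{8}\right) - 410 = \frac{1}{2} - 410 = - \frac{819}{2} \approx -409.5$)
$\frac{1}{J} = \frac{1}{- \frac{819}{2}} = - \frac{2}{819}$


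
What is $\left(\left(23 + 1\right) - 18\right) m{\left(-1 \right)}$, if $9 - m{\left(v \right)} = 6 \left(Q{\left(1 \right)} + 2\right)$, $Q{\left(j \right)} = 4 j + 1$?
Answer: $-198$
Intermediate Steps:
$Q{\left(j \right)} = 1 + 4 j$
$m{\left(v \right)} = -33$ ($m{\left(v \right)} = 9 - 6 \left(\left(1 + 4 \cdot 1\right) + 2\right) = 9 - 6 \left(\left(1 + 4\right) + 2\right) = 9 - 6 \left(5 + 2\right) = 9 - 6 \cdot 7 = 9 - 42 = -33$)
$\left(\left(23 + 1\right) - 18\right) m{\left(-1 \right)} = \left(\left(23 + 1\right) - 18\right) \left(-33\right) = \left(24 - 18\right) \left(-33\right) = 6 \left(-33\right) = -198$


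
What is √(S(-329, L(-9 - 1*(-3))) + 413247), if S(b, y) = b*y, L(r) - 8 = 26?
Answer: √402061 ≈ 634.08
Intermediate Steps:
L(r) = 34 (L(r) = 8 + 26 = 34)
√(S(-329, L(-9 - 1*(-3))) + 413247) = √(-329*34 + 413247) = √(-11186 + 413247) = √402061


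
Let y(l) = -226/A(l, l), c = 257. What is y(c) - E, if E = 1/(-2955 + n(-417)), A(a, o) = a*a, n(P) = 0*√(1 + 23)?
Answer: -601781/195174795 ≈ -0.0030833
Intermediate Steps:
n(P) = 0 (n(P) = 0*√24 = 0*(2*√6) = 0)
A(a, o) = a²
y(l) = -226/l²
E = -1/2955 (E = 1/(-2955 + 0) = 1/(-2955) = -1/2955 ≈ -0.00033841)
y(c) - E = -226/257² - 1*(-1/2955) = -226*1/66049 + 1/2955 = -226/66049 + 1/2955 = -601781/195174795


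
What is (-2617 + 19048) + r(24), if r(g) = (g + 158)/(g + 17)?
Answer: 673853/41 ≈ 16435.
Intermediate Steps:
r(g) = (158 + g)/(17 + g)
(-2617 + 19048) + r(24) = (-2617 + 19048) + (158 + 24)/(17 + 24) = 16431 + 182/41 = 673853/41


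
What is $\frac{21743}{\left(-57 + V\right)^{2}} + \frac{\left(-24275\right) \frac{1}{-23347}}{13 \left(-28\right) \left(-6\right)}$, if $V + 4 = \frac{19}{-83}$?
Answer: $\frac{90931787830369}{15677389655928} \approx 5.8002$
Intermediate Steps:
$V = - \frac{351}{83}$ ($V = -4 + \frac{19}{-83} = -4 + 19 \left(- \frac{1}{83}\right) = -4 - \frac{19}{83} = - \frac{351}{83} \approx -4.2289$)
$\frac{21743}{\left(-57 + V\right)^{2}} + \frac{\left(-24275\right) \frac{1}{-23347}}{13 \left(-28\right) \left(-6\right)} = \frac{21743}{\left(-57 - \frac{351}{83}\right)^{2}} + \frac{\left(-24275\right) \frac{1}{-23347}}{13 \left(-28\right) \left(-6\right)} = \frac{21743}{\left(- \frac{5082}{83}\right)^{2}} + \frac{\left(-24275\right) \left(- \frac{1}{23347}\right)}{\left(-364\right) \left(-6\right)} = \frac{21743}{\frac{25826724}{6889}} + \frac{24275}{23347 \cdot 2184} = 21743 \cdot \frac{6889}{25826724} + \frac{24275}{23347} \cdot \frac{1}{2184} = \frac{149787527}{25826724} + \frac{24275}{50989848} = \frac{90931787830369}{15677389655928}$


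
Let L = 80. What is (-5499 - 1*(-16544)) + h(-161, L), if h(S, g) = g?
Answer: 11125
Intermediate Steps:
(-5499 - 1*(-16544)) + h(-161, L) = (-5499 - 1*(-16544)) + 80 = (-5499 + 16544) + 80 = 11045 + 80 = 11125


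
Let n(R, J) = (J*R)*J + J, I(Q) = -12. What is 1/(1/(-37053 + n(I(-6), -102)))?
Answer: -162003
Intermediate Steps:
n(R, J) = J + R*J**2 (n(R, J) = R*J**2 + J = J + R*J**2)
1/(1/(-37053 + n(I(-6), -102))) = 1/(1/(-37053 - 102*(1 - 102*(-12)))) = 1/(1/(-37053 - 102*(1 + 1224))) = 1/(1/(-37053 - 102*1225)) = 1/(1/(-37053 - 124950)) = 1/(1/(-162003)) = 1/(-1/162003) = -162003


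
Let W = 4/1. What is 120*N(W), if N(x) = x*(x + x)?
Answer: 3840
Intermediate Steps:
W = 4 (W = 4*1 = 4)
N(x) = 2*x**2 (N(x) = x*(2*x) = 2*x**2)
120*N(W) = 120*(2*4**2) = 120*(2*16) = 120*32 = 3840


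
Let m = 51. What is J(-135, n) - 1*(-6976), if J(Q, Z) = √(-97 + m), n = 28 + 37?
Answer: 6976 + I*√46 ≈ 6976.0 + 6.7823*I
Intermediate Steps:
n = 65
J(Q, Z) = I*√46 (J(Q, Z) = √(-97 + 51) = √(-46) = I*√46)
J(-135, n) - 1*(-6976) = I*√46 - 1*(-6976) = I*√46 + 6976 = 6976 + I*√46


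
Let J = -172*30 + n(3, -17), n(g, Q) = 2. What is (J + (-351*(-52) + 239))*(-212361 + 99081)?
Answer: -1510362240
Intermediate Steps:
J = -5158 (J = -172*30 + 2 = -5160 + 2 = -5158)
(J + (-351*(-52) + 239))*(-212361 + 99081) = (-5158 + (-351*(-52) + 239))*(-212361 + 99081) = (-5158 + (18252 + 239))*(-113280) = (-5158 + 18491)*(-113280) = 13333*(-113280) = -1510362240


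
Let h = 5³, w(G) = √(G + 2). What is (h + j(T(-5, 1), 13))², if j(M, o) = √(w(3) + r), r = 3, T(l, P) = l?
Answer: (125 + √(3 + √5))² ≈ 16202.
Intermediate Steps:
w(G) = √(2 + G)
j(M, o) = √(3 + √5) (j(M, o) = √(√(2 + 3) + 3) = √(√5 + 3) = √(3 + √5))
h = 125
(h + j(T(-5, 1), 13))² = (125 + √(3 + √5))²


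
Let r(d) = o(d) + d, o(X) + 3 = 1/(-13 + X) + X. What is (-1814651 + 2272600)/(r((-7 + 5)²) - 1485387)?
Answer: -4121541/13368439 ≈ -0.30830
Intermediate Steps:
o(X) = -3 + X + 1/(-13 + X) (o(X) = -3 + (1/(-13 + X) + X) = -3 + (X + 1/(-13 + X)) = -3 + X + 1/(-13 + X))
r(d) = d + (40 + d² - 16*d)/(-13 + d) (r(d) = (40 + d² - 16*d)/(-13 + d) + d = d + (40 + d² - 16*d)/(-13 + d))
(-1814651 + 2272600)/(r((-7 + 5)²) - 1485387) = (-1814651 + 2272600)/((40 - 29*(-7 + 5)² + 2*((-7 + 5)²)²)/(-13 + (-7 + 5)²) - 1485387) = 457949/((40 - 29*(-2)² + 2*((-2)²)²)/(-13 + (-2)²) - 1485387) = 457949/((40 - 29*4 + 2*4²)/(-13 + 4) - 1485387) = 457949/((40 - 116 + 2*16)/(-9) - 1485387) = 457949/(-(40 - 116 + 32)/9 - 1485387) = 457949/(-⅑*(-44) - 1485387) = 457949/(44/9 - 1485387) = 457949/(-13368439/9) = 457949*(-9/13368439) = -4121541/13368439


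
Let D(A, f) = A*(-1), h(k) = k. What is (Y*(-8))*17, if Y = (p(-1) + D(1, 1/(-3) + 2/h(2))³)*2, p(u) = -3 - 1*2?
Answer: 1632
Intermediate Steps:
D(A, f) = -A
p(u) = -5 (p(u) = -3 - 2 = -5)
Y = -12 (Y = (-5 + (-1*1)³)*2 = (-5 + (-1)³)*2 = (-5 - 1)*2 = -6*2 = -12)
(Y*(-8))*17 = -12*(-8)*17 = 96*17 = 1632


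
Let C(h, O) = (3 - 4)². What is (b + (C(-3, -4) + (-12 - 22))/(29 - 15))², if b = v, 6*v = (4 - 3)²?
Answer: 2116/441 ≈ 4.7982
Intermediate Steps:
v = ⅙ (v = (4 - 3)²/6 = (⅙)*1² = (⅙)*1 = ⅙ ≈ 0.16667)
C(h, O) = 1 (C(h, O) = (-1)² = 1)
b = ⅙ ≈ 0.16667
(b + (C(-3, -4) + (-12 - 22))/(29 - 15))² = (⅙ + (1 + (-12 - 22))/(29 - 15))² = (⅙ + (1 - 34)/14)² = (⅙ - 33*1/14)² = (⅙ - 33/14)² = (-46/21)² = 2116/441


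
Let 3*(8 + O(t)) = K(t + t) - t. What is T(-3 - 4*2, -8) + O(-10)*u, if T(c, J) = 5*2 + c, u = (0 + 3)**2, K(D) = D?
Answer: -103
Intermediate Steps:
O(t) = -8 + t/3 (O(t) = -8 + ((t + t) - t)/3 = -8 + (2*t - t)/3 = -8 + t/3)
u = 9 (u = 3**2 = 9)
T(c, J) = 10 + c
T(-3 - 4*2, -8) + O(-10)*u = (10 + (-3 - 4*2)) + (-8 + (1/3)*(-10))*9 = (10 + (-3 - 8)) + (-8 - 10/3)*9 = (10 - 11) - 34/3*9 = -1 - 102 = -103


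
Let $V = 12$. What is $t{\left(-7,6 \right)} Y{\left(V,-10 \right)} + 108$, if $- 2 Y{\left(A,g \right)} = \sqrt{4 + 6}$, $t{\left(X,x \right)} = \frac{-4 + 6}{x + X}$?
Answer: $108 + \sqrt{10} \approx 111.16$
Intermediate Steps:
$t{\left(X,x \right)} = \frac{2}{X + x}$
$Y{\left(A,g \right)} = - \frac{\sqrt{10}}{2}$ ($Y{\left(A,g \right)} = - \frac{\sqrt{4 + 6}}{2} = - \frac{\sqrt{10}}{2}$)
$t{\left(-7,6 \right)} Y{\left(V,-10 \right)} + 108 = \frac{2}{-7 + 6} \left(- \frac{\sqrt{10}}{2}\right) + 108 = \frac{2}{-1} \left(- \frac{\sqrt{10}}{2}\right) + 108 = 2 \left(-1\right) \left(- \frac{\sqrt{10}}{2}\right) + 108 = - 2 \left(- \frac{\sqrt{10}}{2}\right) + 108 = \sqrt{10} + 108 = 108 + \sqrt{10}$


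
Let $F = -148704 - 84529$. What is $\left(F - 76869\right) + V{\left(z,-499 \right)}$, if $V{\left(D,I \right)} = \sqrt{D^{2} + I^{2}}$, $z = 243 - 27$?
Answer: $-310102 + \sqrt{295657} \approx -3.0956 \cdot 10^{5}$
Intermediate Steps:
$z = 216$
$F = -233233$ ($F = -148704 - 84529 = -233233$)
$\left(F - 76869\right) + V{\left(z,-499 \right)} = \left(-233233 - 76869\right) + \sqrt{216^{2} + \left(-499\right)^{2}} = -310102 + \sqrt{46656 + 249001} = -310102 + \sqrt{295657}$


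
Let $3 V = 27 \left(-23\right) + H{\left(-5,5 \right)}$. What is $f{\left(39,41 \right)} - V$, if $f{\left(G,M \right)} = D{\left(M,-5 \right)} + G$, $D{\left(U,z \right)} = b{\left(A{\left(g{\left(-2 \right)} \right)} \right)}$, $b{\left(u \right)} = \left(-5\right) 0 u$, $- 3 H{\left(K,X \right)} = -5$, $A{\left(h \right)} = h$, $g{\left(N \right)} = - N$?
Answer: $\frac{2209}{9} \approx 245.44$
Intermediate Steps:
$H{\left(K,X \right)} = \frac{5}{3}$ ($H{\left(K,X \right)} = \left(- \frac{1}{3}\right) \left(-5\right) = \frac{5}{3}$)
$b{\left(u \right)} = 0$ ($b{\left(u \right)} = 0 u = 0$)
$D{\left(U,z \right)} = 0$
$f{\left(G,M \right)} = G$ ($f{\left(G,M \right)} = 0 + G = G$)
$V = - \frac{1858}{9}$ ($V = \frac{27 \left(-23\right) + \frac{5}{3}}{3} = \frac{-621 + \frac{5}{3}}{3} = \frac{1}{3} \left(- \frac{1858}{3}\right) = - \frac{1858}{9} \approx -206.44$)
$f{\left(39,41 \right)} - V = 39 - - \frac{1858}{9} = 39 + \frac{1858}{9} = \frac{2209}{9}$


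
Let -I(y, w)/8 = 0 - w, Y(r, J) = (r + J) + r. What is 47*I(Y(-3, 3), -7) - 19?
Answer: -2651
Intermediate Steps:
Y(r, J) = J + 2*r (Y(r, J) = (J + r) + r = J + 2*r)
I(y, w) = 8*w (I(y, w) = -8*(0 - w) = -(-8)*w = 8*w)
47*I(Y(-3, 3), -7) - 19 = 47*(8*(-7)) - 19 = 47*(-56) - 19 = -2632 - 19 = -2651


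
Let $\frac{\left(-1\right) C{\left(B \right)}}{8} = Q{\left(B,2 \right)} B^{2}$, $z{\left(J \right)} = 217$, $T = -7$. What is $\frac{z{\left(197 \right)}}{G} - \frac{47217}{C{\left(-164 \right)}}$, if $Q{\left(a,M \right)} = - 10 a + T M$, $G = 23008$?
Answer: $\frac{802152877}{83850539264} \approx 0.0095665$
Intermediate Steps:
$Q{\left(a,M \right)} = - 10 a - 7 M$
$C{\left(B \right)} = - 8 B^{2} \left(-14 - 10 B\right)$ ($C{\left(B \right)} = - 8 \left(- 10 B - 14\right) B^{2} = - 8 \left(-14 - 10 B\right) B^{2} = - 8 B^{2} \left(-14 - 10 B\right)$)
$\frac{z{\left(197 \right)}}{G} - \frac{47217}{C{\left(-164 \right)}} = \frac{217}{23008} - \frac{47217}{\left(-164\right)^{2} \left(112 + 80 \left(-164\right)\right)} = 217 \cdot \frac{1}{23008} - \frac{47217}{26896 \left(112 - 13120\right)} = \frac{217}{23008} - \frac{47217}{26896 \left(-13008\right)} = \frac{217}{23008} - \frac{47217}{-349863168} = \frac{217}{23008} - - \frac{15739}{116621056} = \frac{217}{23008} + \frac{15739}{116621056} = \frac{802152877}{83850539264}$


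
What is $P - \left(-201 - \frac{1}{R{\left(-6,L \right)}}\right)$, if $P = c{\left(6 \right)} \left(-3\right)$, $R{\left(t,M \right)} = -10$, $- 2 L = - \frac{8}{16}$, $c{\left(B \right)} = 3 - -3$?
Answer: $\frac{1829}{10} \approx 182.9$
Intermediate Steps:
$c{\left(B \right)} = 6$ ($c{\left(B \right)} = 3 + 3 = 6$)
$L = \frac{1}{4}$ ($L = - \frac{\left(-8\right) \frac{1}{16}}{2} = \left(- \frac{1}{2}\right) \left(- \frac{1}{2}\right) = \frac{1}{4} \approx 0.25$)
$P = -18$ ($P = 6 \left(-3\right) = -18$)
$P - \left(-201 - \frac{1}{R{\left(-6,L \right)}}\right) = -18 - \left(-201 - \frac{1}{-10}\right) = -18 - \left(-201 - - \frac{1}{10}\right) = -18 - \left(-201 + \frac{1}{10}\right) = -18 - - \frac{2009}{10} = -18 + \frac{2009}{10} = \frac{1829}{10}$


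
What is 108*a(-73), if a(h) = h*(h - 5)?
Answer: 614952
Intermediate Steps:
a(h) = h*(-5 + h)
108*a(-73) = 108*(-73*(-5 - 73)) = 108*(-73*(-78)) = 108*5694 = 614952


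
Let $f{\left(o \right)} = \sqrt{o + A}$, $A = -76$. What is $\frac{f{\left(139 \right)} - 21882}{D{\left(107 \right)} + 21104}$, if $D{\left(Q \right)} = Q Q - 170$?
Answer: $- \frac{21882}{32383} + \frac{3 \sqrt{7}}{32383} \approx -0.67548$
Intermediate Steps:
$D{\left(Q \right)} = -170 + Q^{2}$ ($D{\left(Q \right)} = Q^{2} - 170 = -170 + Q^{2}$)
$f{\left(o \right)} = \sqrt{-76 + o}$ ($f{\left(o \right)} = \sqrt{o - 76} = \sqrt{-76 + o}$)
$\frac{f{\left(139 \right)} - 21882}{D{\left(107 \right)} + 21104} = \frac{\sqrt{-76 + 139} - 21882}{\left(-170 + 107^{2}\right) + 21104} = \frac{\sqrt{63} - 21882}{\left(-170 + 11449\right) + 21104} = \frac{3 \sqrt{7} - 21882}{11279 + 21104} = \frac{-21882 + 3 \sqrt{7}}{32383} = \left(-21882 + 3 \sqrt{7}\right) \frac{1}{32383} = - \frac{21882}{32383} + \frac{3 \sqrt{7}}{32383}$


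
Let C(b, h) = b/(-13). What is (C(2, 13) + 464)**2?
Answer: 36360900/169 ≈ 2.1515e+5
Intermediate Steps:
C(b, h) = -b/13 (C(b, h) = b*(-1/13) = -b/13)
(C(2, 13) + 464)**2 = (-1/13*2 + 464)**2 = (-2/13 + 464)**2 = (6030/13)**2 = 36360900/169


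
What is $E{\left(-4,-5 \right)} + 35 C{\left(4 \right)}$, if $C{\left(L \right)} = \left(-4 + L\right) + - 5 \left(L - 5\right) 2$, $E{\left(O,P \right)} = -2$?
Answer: $348$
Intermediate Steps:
$C{\left(L \right)} = 46 - 9 L$ ($C{\left(L \right)} = \left(-4 + L\right) + - 5 \left(-5 + L\right) 2 = \left(-4 + L\right) + \left(25 - 5 L\right) 2 = \left(-4 + L\right) - \left(-50 + 10 L\right) = 46 - 9 L$)
$E{\left(-4,-5 \right)} + 35 C{\left(4 \right)} = -2 + 35 \left(46 - 36\right) = -2 + 35 \cdot 10 = -2 + 350 = 348$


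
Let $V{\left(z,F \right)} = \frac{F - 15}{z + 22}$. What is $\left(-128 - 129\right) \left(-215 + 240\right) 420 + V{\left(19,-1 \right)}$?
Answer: $- \frac{110638516}{41} \approx -2.6985 \cdot 10^{6}$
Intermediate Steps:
$V{\left(z,F \right)} = \frac{-15 + F}{22 + z}$
$\left(-128 - 129\right) \left(-215 + 240\right) 420 + V{\left(19,-1 \right)} = \left(-128 - 129\right) \left(-215 + 240\right) 420 + \frac{-15 - 1}{22 + 19} = \left(-257\right) 25 \cdot 420 + \frac{1}{41} \left(-16\right) = \left(-6425\right) 420 + \frac{1}{41} \left(-16\right) = -2698500 - \frac{16}{41} = - \frac{110638516}{41}$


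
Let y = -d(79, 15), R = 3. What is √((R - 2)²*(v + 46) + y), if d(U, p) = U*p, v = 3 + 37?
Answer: I*√1099 ≈ 33.151*I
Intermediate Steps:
v = 40
y = -1185 (y = -79*15 = -1*1185 = -1185)
√((R - 2)²*(v + 46) + y) = √((3 - 2)²*(40 + 46) - 1185) = √(1²*86 - 1185) = √(1*86 - 1185) = √(86 - 1185) = √(-1099) = I*√1099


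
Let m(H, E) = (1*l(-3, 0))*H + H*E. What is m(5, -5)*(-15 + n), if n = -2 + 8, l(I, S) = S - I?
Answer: 90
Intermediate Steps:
n = 6
m(H, E) = 3*H + E*H (m(H, E) = (1*(0 - 1*(-3)))*H + H*E = (1*(0 + 3))*H + E*H = (1*3)*H + E*H = 3*H + E*H)
m(5, -5)*(-15 + n) = (5*(3 - 5))*(-15 + 6) = (5*(-2))*(-9) = -10*(-9) = 90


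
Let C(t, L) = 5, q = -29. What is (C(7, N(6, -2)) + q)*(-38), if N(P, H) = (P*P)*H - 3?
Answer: 912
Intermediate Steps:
N(P, H) = -3 + H*P² (N(P, H) = P²*H - 3 = H*P² - 3 = -3 + H*P²)
(C(7, N(6, -2)) + q)*(-38) = (5 - 29)*(-38) = -24*(-38) = 912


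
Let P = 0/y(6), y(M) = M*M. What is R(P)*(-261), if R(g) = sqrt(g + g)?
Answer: 0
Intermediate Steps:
y(M) = M**2
P = 0 (P = 0/(6**2) = 0/36 = 0*(1/36) = 0)
R(g) = sqrt(2)*sqrt(g) (R(g) = sqrt(2*g) = sqrt(2)*sqrt(g))
R(P)*(-261) = (sqrt(2)*sqrt(0))*(-261) = (sqrt(2)*0)*(-261) = 0*(-261) = 0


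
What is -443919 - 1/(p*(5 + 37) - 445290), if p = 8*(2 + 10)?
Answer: -195882810101/441258 ≈ -4.4392e+5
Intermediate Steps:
p = 96 (p = 8*12 = 96)
-443919 - 1/(p*(5 + 37) - 445290) = -443919 - 1/(96*(5 + 37) - 445290) = -443919 - 1/(96*42 - 445290) = -443919 - 1/(4032 - 445290) = -443919 - 1/(-441258) = -443919 - 1*(-1/441258) = -443919 + 1/441258 = -195882810101/441258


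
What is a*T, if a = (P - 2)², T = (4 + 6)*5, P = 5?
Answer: 450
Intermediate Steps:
T = 50 (T = 10*5 = 50)
a = 9 (a = (5 - 2)² = 3² = 9)
a*T = 9*50 = 450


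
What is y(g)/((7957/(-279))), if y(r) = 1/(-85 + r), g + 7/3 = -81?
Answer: 837/4018285 ≈ 0.00020830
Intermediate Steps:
g = -250/3 (g = -7/3 - 81 = -250/3 ≈ -83.333)
y(g)/((7957/(-279))) = 1/((-85 - 250/3)*((7957/(-279)))) = 1/((-505/3)*((7957*(-1/279)))) = -3/(505*(-7957/279)) = -3/505*(-279/7957) = 837/4018285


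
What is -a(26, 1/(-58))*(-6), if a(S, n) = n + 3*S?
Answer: 13569/29 ≈ 467.90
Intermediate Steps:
-a(26, 1/(-58))*(-6) = -(1/(-58) + 3*26)*(-6) = -(-1/58 + 78)*(-6) = -4523*(-6)/58 = -1*(-13569/29) = 13569/29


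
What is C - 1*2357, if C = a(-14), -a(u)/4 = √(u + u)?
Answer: -2357 - 8*I*√7 ≈ -2357.0 - 21.166*I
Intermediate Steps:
a(u) = -4*√2*√u (a(u) = -4*√(u + u) = -4*√2*√u)
C = -8*I*√7 (C = -4*√2*√(-14) = -4*√2*I*√14 = -8*I*√7 ≈ -21.166*I)
C - 1*2357 = -8*I*√7 - 1*2357 = -8*I*√7 - 2357 = -2357 - 8*I*√7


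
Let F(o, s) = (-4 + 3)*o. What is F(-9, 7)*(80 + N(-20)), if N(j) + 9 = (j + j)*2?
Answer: -81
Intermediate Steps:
F(o, s) = -o
N(j) = -9 + 4*j (N(j) = -9 + (j + j)*2 = -9 + (2*j)*2 = -9 + 4*j)
F(-9, 7)*(80 + N(-20)) = (-1*(-9))*(80 + (-9 + 4*(-20))) = 9*(80 + (-9 - 80)) = 9*(80 - 89) = 9*(-9) = -81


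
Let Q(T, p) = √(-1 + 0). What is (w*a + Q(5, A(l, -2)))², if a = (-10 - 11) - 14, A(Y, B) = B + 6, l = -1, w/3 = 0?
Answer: -1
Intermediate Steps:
w = 0 (w = 3*0 = 0)
A(Y, B) = 6 + B
a = -35 (a = -21 - 14 = -35)
Q(T, p) = I (Q(T, p) = √(-1) = I)
(w*a + Q(5, A(l, -2)))² = (0*(-35) + I)² = (0 + I)² = I² = -1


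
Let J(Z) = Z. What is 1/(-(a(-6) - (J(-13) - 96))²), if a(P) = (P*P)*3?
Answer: -1/47089 ≈ -2.1236e-5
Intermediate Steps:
a(P) = 3*P² (a(P) = P²*3 = 3*P²)
1/(-(a(-6) - (J(-13) - 96))²) = 1/(-(3*(-6)² - (-13 - 96))²) = 1/(-(3*36 - 1*(-109))²) = 1/(-(108 + 109)²) = 1/(-1*217²) = 1/(-1*47089) = 1/(-47089) = -1/47089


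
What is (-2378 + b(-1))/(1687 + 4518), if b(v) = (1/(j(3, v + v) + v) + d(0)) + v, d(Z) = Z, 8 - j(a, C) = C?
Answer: -4282/11169 ≈ -0.38338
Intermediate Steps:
j(a, C) = 8 - C
b(v) = v + 1/(8 - v) (b(v) = (1/((8 - (v + v)) + v) + 0) + v = (1/((8 - 2*v) + v) + 0) + v = (1/(8 - v) + 0) + v = 1/(8 - v) + v = v + 1/(8 - v))
(-2378 + b(-1))/(1687 + 4518) = (-2378 + (-1 + (-1)**2 - 8*(-1))/(-8 - 1))/(1687 + 4518) = (-2378 + (-1 + 1 + 8)/(-9))/6205 = (-2378 - 1/9*8)*(1/6205) = (-2378 - 8/9)*(1/6205) = -21410/9*1/6205 = -4282/11169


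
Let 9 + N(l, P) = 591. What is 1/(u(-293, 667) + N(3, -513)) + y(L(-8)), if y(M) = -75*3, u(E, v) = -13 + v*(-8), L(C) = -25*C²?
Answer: -1072576/4767 ≈ -225.00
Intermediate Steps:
N(l, P) = 582 (N(l, P) = -9 + 591 = 582)
u(E, v) = -13 - 8*v
y(M) = -225
1/(u(-293, 667) + N(3, -513)) + y(L(-8)) = 1/((-13 - 8*667) + 582) - 225 = 1/((-13 - 5336) + 582) - 225 = 1/(-5349 + 582) - 225 = 1/(-4767) - 225 = -1/4767 - 225 = -1072576/4767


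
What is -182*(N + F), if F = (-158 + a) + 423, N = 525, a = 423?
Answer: -220766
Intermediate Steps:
F = 688 (F = (-158 + 423) + 423 = 265 + 423 = 688)
-182*(N + F) = -182*(525 + 688) = -182*1213 = -220766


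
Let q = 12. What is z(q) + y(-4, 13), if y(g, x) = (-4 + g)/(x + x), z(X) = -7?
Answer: -95/13 ≈ -7.3077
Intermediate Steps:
y(g, x) = (-4 + g)/(2*x) (y(g, x) = (-4 + g)/((2*x)) = (-4 + g)*(1/(2*x)) = (-4 + g)/(2*x))
z(q) + y(-4, 13) = -7 + (1/2)*(-4 - 4)/13 = -7 + (1/2)*(1/13)*(-8) = -7 - 4/13 = -95/13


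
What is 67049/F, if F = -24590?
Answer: -67049/24590 ≈ -2.7267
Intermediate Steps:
67049/F = 67049/(-24590) = 67049*(-1/24590) = -67049/24590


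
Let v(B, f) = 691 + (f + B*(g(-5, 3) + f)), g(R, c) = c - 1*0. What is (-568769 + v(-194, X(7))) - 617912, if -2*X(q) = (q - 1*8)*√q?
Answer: -1186572 - 193*√7/2 ≈ -1.1868e+6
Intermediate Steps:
g(R, c) = c (g(R, c) = c + 0 = c)
X(q) = -√q*(-8 + q)/2 (X(q) = -(q - 1*8)*√q/2 = -(q - 8)*√q/2 = -(-8 + q)*√q/2 = -√q*(-8 + q)/2)
v(B, f) = 691 + f + B*(3 + f) (v(B, f) = 691 + (f + B*(3 + f)) = 691 + f + B*(3 + f))
(-568769 + v(-194, X(7))) - 617912 = (-568769 + (691 + √7*(8 - 1*7)/2 + 3*(-194) - 97*√7*(8 - 1*7))) - 617912 = (-568769 + (691 + √7*(8 - 7)/2 - 582 - 97*√7*(8 - 7))) - 617912 = (-568769 + (691 + (½)*√7*1 - 582 - 97*√7)) - 617912 = (-568769 + (691 + √7/2 - 582 - 97*√7)) - 617912 = (-568769 + (109 - 193*√7/2)) - 617912 = (-568660 - 193*√7/2) - 617912 = -1186572 - 193*√7/2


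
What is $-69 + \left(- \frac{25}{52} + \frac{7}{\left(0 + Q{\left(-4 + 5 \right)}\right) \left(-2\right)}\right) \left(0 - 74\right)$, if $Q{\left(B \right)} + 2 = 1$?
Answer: $- \frac{7603}{26} \approx -292.42$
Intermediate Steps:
$Q{\left(B \right)} = -1$ ($Q{\left(B \right)} = -2 + 1 = -1$)
$-69 + \left(- \frac{25}{52} + \frac{7}{\left(0 + Q{\left(-4 + 5 \right)}\right) \left(-2\right)}\right) \left(0 - 74\right) = -69 + \left(- \frac{25}{52} + \frac{7}{\left(0 - 1\right) \left(-2\right)}\right) \left(0 - 74\right) = -69 + \left(\left(-25\right) \frac{1}{52} + \frac{7}{\left(-1\right) \left(-2\right)}\right) \left(-74\right) = -69 + \left(- \frac{25}{52} + \frac{7}{2}\right) \left(-74\right) = -69 + \frac{157}{52} \left(-74\right) = -69 - \frac{5809}{26} = - \frac{7603}{26}$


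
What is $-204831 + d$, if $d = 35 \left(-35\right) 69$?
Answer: $-289356$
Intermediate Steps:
$d = -84525$ ($d = \left(-1225\right) 69 = -84525$)
$-204831 + d = -204831 - 84525 = -289356$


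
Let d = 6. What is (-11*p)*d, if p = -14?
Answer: 924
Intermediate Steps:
(-11*p)*d = -11*(-14)*6 = 154*6 = 924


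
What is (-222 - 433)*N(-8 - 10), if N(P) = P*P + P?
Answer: -200430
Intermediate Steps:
N(P) = P + P² (N(P) = P² + P = P + P²)
(-222 - 433)*N(-8 - 10) = (-222 - 433)*((-8 - 10)*(1 + (-8 - 10))) = -(-11790)*(1 - 18) = -(-11790)*(-17) = -655*306 = -200430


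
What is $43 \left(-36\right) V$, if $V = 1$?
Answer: $-1548$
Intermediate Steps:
$43 \left(-36\right) V = 43 \left(-36\right) 1 = \left(-1548\right) 1 = -1548$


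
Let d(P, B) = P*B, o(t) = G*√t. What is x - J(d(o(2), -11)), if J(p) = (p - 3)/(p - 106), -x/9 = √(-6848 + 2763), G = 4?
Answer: 1777/3682 - 1133*√2/1841 - 9*I*√4085 ≈ -0.38773 - 575.23*I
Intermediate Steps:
x = -9*I*√4085 (x = -9*√(-6848 + 2763) = -9*I*√4085 ≈ -575.23*I)
o(t) = 4*√t
d(P, B) = B*P
J(p) = (-3 + p)/(-106 + p)
x - J(d(o(2), -11)) = -9*I*√4085 - (-3 - 44*√2)/(-106 - 44*√2) = -(-3 - 44*√2)/(-106 - 44*√2) - 9*I*√4085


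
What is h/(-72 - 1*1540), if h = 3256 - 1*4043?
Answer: 787/1612 ≈ 0.48821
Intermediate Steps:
h = -787 (h = 3256 - 4043 = -787)
h/(-72 - 1*1540) = -787/(-72 - 1*1540) = -787/(-72 - 1540) = -787/(-1612) = -787*(-1/1612) = 787/1612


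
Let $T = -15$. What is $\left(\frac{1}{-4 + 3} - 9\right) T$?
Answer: $150$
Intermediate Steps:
$\left(\frac{1}{-4 + 3} - 9\right) T = \left(\frac{1}{-4 + 3} - 9\right) \left(-15\right) = \left(\frac{1}{-1} - 9\right) \left(-15\right) = \left(-1 - 9\right) \left(-15\right) = \left(-10\right) \left(-15\right) = 150$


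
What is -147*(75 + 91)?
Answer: -24402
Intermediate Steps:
-147*(75 + 91) = -147*166 = -24402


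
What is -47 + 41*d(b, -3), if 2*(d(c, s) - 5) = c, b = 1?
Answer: 357/2 ≈ 178.50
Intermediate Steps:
d(c, s) = 5 + c/2
-47 + 41*d(b, -3) = -47 + 41*(5 + (½)*1) = -47 + 41*(5 + ½) = -47 + 41*(11/2) = -47 + 451/2 = 357/2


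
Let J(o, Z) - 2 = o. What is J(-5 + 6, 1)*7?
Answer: 21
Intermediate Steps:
J(o, Z) = 2 + o
J(-5 + 6, 1)*7 = (2 + (-5 + 6))*7 = (2 + 1)*7 = 3*7 = 21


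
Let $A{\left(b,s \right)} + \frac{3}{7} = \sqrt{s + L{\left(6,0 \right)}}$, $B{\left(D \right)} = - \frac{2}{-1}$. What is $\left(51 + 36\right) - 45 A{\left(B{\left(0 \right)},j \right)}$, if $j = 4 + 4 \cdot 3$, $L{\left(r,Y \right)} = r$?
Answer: $\frac{744}{7} - 45 \sqrt{22} \approx -104.78$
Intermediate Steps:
$j = 16$ ($j = 4 + 12 = 16$)
$B{\left(D \right)} = 2$ ($B{\left(D \right)} = \left(-2\right) \left(-1\right) = 2$)
$A{\left(b,s \right)} = - \frac{3}{7} + \sqrt{6 + s}$ ($A{\left(b,s \right)} = - \frac{3}{7} + \sqrt{s + 6} = - \frac{3}{7} + \sqrt{6 + s}$)
$\left(51 + 36\right) - 45 A{\left(B{\left(0 \right)},j \right)} = \left(51 + 36\right) - 45 \left(- \frac{3}{7} + \sqrt{6 + 16}\right) = 87 - 45 \left(- \frac{3}{7} + \sqrt{22}\right) = 87 + \left(\frac{135}{7} - 45 \sqrt{22}\right) = \frac{744}{7} - 45 \sqrt{22}$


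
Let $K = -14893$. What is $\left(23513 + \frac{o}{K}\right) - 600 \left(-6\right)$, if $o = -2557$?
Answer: $\frac{403796466}{14893} \approx 27113.0$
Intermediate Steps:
$\left(23513 + \frac{o}{K}\right) - 600 \left(-6\right) = \left(23513 - \frac{2557}{-14893}\right) - 600 \left(-6\right) = \left(23513 - - \frac{2557}{14893}\right) - -3600 = \left(23513 + \frac{2557}{14893}\right) + 3600 = \frac{350181666}{14893} + 3600 = \frac{403796466}{14893}$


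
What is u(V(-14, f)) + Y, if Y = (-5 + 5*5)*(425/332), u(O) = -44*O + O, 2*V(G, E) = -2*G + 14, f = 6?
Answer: -72824/83 ≈ -877.40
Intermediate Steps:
V(G, E) = 7 - G (V(G, E) = (-2*G + 14)/2 = (14 - 2*G)/2 = 7 - G)
u(O) = -43*O
Y = 2125/83 (Y = (-5 + 25)*(425*(1/332)) = 20*(425/332) = 2125/83 ≈ 25.602)
u(V(-14, f)) + Y = -43*(7 - 1*(-14)) + 2125/83 = -43*(7 + 14) + 2125/83 = -43*21 + 2125/83 = -903 + 2125/83 = -72824/83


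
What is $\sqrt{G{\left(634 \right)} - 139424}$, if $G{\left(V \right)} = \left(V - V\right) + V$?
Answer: $i \sqrt{138790} \approx 372.55 i$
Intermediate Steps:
$G{\left(V \right)} = V$ ($G{\left(V \right)} = 0 + V = V$)
$\sqrt{G{\left(634 \right)} - 139424} = \sqrt{634 - 139424} = \sqrt{-138790} = i \sqrt{138790}$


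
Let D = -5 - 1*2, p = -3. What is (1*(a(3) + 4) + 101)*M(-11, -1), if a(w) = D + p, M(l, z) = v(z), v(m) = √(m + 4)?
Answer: 95*√3 ≈ 164.54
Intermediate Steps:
D = -7 (D = -5 - 2 = -7)
v(m) = √(4 + m)
M(l, z) = √(4 + z)
a(w) = -10 (a(w) = -7 - 3 = -10)
(1*(a(3) + 4) + 101)*M(-11, -1) = (1*(-10 + 4) + 101)*√(4 - 1) = (1*(-6) + 101)*√3 = (-6 + 101)*√3 = 95*√3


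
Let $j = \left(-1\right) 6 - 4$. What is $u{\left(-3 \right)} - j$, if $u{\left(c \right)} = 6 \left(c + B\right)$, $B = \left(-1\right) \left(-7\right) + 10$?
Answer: $94$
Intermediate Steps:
$B = 17$ ($B = 7 + 10 = 17$)
$j = -10$ ($j = -6 - 4 = -10$)
$u{\left(c \right)} = 102 + 6 c$ ($u{\left(c \right)} = 6 \left(c + 17\right) = 6 \left(17 + c\right) = 102 + 6 c$)
$u{\left(-3 \right)} - j = \left(102 + 6 \left(-3\right)\right) - -10 = \left(102 - 18\right) + 10 = 84 + 10 = 94$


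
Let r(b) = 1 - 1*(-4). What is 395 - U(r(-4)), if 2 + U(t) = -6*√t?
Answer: 397 + 6*√5 ≈ 410.42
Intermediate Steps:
r(b) = 5 (r(b) = 1 + 4 = 5)
U(t) = -2 - 6*√t
395 - U(r(-4)) = 395 - (-2 - 6*√5) = 395 + (2 + 6*√5) = 397 + 6*√5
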